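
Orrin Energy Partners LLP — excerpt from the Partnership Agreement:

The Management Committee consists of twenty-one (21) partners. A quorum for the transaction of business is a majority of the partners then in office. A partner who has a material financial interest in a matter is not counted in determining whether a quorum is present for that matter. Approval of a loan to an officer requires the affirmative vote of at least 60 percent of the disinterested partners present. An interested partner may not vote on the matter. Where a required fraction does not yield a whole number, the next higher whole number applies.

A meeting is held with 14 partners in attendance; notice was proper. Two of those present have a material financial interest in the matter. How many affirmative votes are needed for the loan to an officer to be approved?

8

The loan to an officer requires three-fifths of the disinterested partners present (14 − 2 = 12).
3/5 of 12 = 7.20, rounded up to 8.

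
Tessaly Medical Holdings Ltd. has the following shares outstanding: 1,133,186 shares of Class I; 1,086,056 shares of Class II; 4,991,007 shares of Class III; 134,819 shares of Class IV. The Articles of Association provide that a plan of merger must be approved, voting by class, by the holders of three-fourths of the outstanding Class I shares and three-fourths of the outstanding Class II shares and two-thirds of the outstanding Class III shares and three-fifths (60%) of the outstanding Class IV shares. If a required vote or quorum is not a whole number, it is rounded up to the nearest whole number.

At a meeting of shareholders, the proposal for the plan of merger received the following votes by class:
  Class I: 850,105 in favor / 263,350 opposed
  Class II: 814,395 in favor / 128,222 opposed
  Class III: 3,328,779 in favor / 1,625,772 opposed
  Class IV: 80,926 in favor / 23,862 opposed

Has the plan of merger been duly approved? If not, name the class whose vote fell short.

Class I: 3/4 of 1133186 = 849889.50, rounded up to 849890; 849,890 required, 850,105 in favor — approved.
Class II: 3/4 of 1086056 = 814542; 814,542 required, 814,395 in favor — not approved.
Class III: 2/3 of 4991007 = 3327338; 3,327,338 required, 3,328,779 in favor — approved.
Class IV: 3/5 of 134819 = 80891.40, rounded up to 80892; 80,892 required, 80,926 in favor — approved.

Not approved — the Class II shares did not give the required vote.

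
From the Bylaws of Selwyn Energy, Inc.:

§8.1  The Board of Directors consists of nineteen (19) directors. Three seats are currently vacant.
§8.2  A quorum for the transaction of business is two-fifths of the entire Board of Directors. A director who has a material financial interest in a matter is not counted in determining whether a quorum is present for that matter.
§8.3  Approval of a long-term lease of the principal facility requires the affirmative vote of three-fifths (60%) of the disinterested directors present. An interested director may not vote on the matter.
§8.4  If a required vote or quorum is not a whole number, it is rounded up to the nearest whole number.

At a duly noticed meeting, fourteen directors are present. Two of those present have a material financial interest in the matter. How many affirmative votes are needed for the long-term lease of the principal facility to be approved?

8

The long-term lease of the principal facility requires three-fifths of the disinterested directors present (14 − 2 = 12).
3/5 of 12 = 7.20, rounded up to 8.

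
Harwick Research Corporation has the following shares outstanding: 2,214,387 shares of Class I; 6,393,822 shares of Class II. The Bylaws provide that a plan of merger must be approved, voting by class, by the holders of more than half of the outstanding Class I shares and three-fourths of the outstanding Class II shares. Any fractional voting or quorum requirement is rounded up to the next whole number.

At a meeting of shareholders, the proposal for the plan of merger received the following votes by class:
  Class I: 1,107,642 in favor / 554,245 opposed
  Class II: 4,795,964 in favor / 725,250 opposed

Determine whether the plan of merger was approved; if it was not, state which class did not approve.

Class I: a majority of 2214387 is 1107194; 1,107,194 required, 1,107,642 in favor — approved.
Class II: 3/4 of 6393822 = 4795366.50, rounded up to 4795367; 4,795,367 required, 4,795,964 in favor — approved.

Approved — every class gave the required vote.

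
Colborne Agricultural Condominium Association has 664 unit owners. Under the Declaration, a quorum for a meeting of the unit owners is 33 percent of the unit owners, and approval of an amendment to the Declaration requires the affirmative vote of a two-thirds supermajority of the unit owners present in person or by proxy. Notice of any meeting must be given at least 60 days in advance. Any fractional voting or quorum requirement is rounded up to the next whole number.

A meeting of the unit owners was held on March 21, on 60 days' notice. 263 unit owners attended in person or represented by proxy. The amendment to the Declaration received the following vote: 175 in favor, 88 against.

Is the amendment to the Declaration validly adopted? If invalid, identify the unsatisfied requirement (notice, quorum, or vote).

Invalid — vote requirement not satisfied.

Notice: 60 days given; 60 required. Satisfied.
Quorum: 33% of 664 = 219.12, rounded up to 220; 263 present. Satisfied.
Vote: requires two-thirds of those present (263); 2/3 of 263 = 175.33, rounded up to 176, so 176 needed; 175 in favor. Not satisfied.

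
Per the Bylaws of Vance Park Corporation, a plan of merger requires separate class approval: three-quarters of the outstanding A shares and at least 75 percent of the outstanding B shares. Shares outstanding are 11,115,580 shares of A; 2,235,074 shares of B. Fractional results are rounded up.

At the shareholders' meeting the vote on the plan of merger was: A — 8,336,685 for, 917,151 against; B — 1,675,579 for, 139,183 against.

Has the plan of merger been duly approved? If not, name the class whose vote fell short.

A: 3/4 of 11115580 = 8336685; 8,336,685 required, 8,336,685 in favor — approved.
B: 3/4 of 2235074 = 1676305.50, rounded up to 1676306; 1,676,306 required, 1,675,579 in favor — not approved.

Not approved — the B shares did not give the required vote.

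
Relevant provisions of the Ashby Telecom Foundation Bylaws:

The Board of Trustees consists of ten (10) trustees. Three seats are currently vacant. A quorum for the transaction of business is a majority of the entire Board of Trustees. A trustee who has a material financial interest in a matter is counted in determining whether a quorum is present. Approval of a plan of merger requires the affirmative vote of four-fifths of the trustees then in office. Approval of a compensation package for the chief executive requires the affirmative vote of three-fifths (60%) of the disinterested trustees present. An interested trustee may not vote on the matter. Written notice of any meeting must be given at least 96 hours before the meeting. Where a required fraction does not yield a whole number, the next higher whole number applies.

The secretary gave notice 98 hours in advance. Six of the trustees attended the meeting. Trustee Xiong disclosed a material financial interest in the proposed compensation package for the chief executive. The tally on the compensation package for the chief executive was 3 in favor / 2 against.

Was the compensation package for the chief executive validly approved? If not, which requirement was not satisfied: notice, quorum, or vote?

Valid — all requirements satisfied.

Notice: 98 hours given; 96 required (98 ≥ 96). Satisfied.
Quorum: 6 present (interested trustees count toward quorum); quorum is 6. Satisfied.
Vote: the compensation package for the chief executive requires three-fifths of the disinterested trustees present (6 − 1 = 5). 3/5 of 5 = 3, so 3 affirmative votes are needed; 3 voted in favor. Satisfied.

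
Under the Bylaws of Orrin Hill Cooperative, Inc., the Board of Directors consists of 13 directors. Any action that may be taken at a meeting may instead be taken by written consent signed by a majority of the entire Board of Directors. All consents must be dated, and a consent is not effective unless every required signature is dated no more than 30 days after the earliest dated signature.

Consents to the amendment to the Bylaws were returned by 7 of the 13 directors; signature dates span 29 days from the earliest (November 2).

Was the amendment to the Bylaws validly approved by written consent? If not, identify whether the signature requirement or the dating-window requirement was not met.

Signatures required: a majority of 13 — a majority of 13 is 7, so 7 needed; 7 signed. Sufficient.
Dating window: the latest signature is 29 days after the earliest; the limit is 30 days. Within the window.

Effective — both the signature and dating-window requirements are satisfied.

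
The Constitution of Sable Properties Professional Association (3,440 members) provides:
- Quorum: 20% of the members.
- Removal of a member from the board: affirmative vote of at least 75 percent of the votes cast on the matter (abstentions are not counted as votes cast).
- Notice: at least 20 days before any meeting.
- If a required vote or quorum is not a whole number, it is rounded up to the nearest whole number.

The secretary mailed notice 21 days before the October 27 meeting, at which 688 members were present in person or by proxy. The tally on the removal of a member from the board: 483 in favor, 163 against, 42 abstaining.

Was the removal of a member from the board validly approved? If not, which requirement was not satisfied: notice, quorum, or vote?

Notice: 21 days given; 20 required. Satisfied.
Quorum: 20% of 3,440 = 688; 688 present. Satisfied.
Vote: requires three-fourths of the votes cast (688 − 42 abstaining = 646); 3/4 of 646 = 484.50, rounded up to 485, so 485 needed; 483 in favor. Not satisfied.

Invalid — vote requirement not satisfied.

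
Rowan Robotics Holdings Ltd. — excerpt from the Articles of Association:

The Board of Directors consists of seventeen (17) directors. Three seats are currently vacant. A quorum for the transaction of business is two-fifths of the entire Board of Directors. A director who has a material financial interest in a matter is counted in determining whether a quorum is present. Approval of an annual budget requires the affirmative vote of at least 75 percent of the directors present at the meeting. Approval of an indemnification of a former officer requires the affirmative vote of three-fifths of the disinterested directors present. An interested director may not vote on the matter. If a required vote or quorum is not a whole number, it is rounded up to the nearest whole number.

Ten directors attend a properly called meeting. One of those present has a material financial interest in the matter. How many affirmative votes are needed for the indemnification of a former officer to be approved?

6

The indemnification of a former officer requires three-fifths of the disinterested directors present (10 − 1 = 9).
3/5 of 9 = 5.40, rounded up to 6.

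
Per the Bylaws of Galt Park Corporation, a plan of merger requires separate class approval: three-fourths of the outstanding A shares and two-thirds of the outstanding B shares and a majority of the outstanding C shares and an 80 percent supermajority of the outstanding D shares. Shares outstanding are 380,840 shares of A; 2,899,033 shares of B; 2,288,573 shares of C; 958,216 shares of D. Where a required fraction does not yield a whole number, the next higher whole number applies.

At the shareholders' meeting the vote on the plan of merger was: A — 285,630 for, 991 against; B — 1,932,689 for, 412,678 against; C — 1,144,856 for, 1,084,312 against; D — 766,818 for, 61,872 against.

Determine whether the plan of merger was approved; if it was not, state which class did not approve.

Approved — every class gave the required vote.

A: 3/4 of 380840 = 285630; 285,630 required, 285,630 in favor — approved.
B: 2/3 of 2899033 = 1932688.67, rounded up to 1932689; 1,932,689 required, 1,932,689 in favor — approved.
C: a majority of 2288573 is 1144287; 1,144,287 required, 1,144,856 in favor — approved.
D: 4/5 of 958216 = 766572.80, rounded up to 766573; 766,573 required, 766,818 in favor — approved.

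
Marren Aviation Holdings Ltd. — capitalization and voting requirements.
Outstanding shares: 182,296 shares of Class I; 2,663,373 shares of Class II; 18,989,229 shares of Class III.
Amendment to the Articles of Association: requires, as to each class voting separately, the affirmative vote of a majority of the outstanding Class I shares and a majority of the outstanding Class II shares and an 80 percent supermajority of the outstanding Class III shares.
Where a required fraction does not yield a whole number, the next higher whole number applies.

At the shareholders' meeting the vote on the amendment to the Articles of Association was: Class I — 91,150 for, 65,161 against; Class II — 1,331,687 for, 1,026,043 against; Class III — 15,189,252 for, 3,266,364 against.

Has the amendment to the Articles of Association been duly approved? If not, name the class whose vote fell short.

Class I: a majority of 182296 is 91149; 91,149 required, 91,150 in favor — approved.
Class II: a majority of 2663373 is 1331687; 1,331,687 required, 1,331,687 in favor — approved.
Class III: 4/5 of 18989229 = 15191383.20, rounded up to 15191384; 15,191,384 required, 15,189,252 in favor — not approved.

Not approved — the Class III shares did not give the required vote.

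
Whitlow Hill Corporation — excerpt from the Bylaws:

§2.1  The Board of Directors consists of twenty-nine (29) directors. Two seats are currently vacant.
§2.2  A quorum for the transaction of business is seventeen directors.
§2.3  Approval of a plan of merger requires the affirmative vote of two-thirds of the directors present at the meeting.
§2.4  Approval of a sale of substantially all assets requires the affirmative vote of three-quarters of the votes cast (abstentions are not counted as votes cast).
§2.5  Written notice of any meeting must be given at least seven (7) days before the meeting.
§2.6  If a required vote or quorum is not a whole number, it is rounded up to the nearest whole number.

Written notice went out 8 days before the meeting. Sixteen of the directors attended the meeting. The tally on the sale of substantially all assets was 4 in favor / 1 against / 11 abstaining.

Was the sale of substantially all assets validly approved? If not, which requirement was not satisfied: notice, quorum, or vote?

Notice: 8 days given; 7 required (8 ≥ 7). Satisfied.
Quorum: 16 present; quorum is 17. Not satisfied.
Vote: the sale of substantially all assets requires three-fourths of the votes cast (16 present − 11 abstaining = 5). 3/4 of 5 = 3.75, rounded up to 4, so 4 affirmative votes are needed; 4 voted in favor. Satisfied. (Moot — without a quorum no business can be validly transacted.)

Invalid — quorum requirement not satisfied.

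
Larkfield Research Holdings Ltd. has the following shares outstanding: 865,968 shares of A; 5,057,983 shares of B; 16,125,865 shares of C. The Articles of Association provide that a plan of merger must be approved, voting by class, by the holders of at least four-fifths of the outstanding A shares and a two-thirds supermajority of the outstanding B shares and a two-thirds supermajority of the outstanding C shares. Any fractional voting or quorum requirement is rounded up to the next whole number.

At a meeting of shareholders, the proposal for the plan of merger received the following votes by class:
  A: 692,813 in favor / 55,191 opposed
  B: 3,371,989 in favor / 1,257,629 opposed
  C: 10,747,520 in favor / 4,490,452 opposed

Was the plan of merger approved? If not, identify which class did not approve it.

Not approved — the C shares did not give the required vote.

A: 4/5 of 865968 = 692774.40, rounded up to 692775; 692,775 required, 692,813 in favor — approved.
B: 2/3 of 5057983 = 3371988.67, rounded up to 3371989; 3,371,989 required, 3,371,989 in favor — approved.
C: 2/3 of 16125865 = 10750576.67, rounded up to 10750577; 10,750,577 required, 10,747,520 in favor — not approved.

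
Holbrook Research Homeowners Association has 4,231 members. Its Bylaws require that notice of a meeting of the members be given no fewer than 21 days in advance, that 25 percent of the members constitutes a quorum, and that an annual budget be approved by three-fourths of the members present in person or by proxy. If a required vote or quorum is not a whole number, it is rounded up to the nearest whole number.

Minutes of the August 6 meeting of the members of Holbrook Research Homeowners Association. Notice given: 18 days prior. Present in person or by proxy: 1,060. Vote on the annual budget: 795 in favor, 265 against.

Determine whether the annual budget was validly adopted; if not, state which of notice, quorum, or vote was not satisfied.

Invalid — notice requirement not satisfied.

Notice: 18 days given; 21 required. Not satisfied.
Quorum: 25% of 4,231 = 1,057.75, rounded up to 1,058; 1,060 present. Satisfied.
Vote: requires three-fourths of those present (1,060); 3/4 of 1060 = 795, so 795 needed; 795 in favor. Satisfied.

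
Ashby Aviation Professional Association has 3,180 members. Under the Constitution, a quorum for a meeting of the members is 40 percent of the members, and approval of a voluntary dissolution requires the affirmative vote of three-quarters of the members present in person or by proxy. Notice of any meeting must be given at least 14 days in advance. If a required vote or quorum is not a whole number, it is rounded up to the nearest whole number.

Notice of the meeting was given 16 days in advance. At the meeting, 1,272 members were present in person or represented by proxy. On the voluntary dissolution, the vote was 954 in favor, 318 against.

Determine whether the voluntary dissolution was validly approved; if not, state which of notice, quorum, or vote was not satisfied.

Notice: 16 days given; 14 required. Satisfied.
Quorum: 40% of 3,180 = 1,272; 1,272 present. Satisfied.
Vote: requires three-fourths of those present (1,272); 3/4 of 1272 = 954, so 954 needed; 954 in favor. Satisfied.

Valid — all requirements satisfied.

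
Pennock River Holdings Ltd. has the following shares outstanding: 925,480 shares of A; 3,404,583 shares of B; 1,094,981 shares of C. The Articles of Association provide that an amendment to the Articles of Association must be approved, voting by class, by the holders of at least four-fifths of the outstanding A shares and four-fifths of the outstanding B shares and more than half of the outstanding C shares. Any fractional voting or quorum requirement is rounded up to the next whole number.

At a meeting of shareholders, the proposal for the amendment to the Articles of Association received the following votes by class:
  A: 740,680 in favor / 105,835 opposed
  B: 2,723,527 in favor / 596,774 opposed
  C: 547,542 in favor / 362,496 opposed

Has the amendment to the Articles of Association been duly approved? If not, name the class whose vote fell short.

Not approved — the B shares did not give the required vote.

A: 4/5 of 925480 = 740384; 740,384 required, 740,680 in favor — approved.
B: 4/5 of 3404583 = 2723666.40, rounded up to 2723667; 2,723,667 required, 2,723,527 in favor — not approved.
C: a majority of 1094981 is 547491; 547,491 required, 547,542 in favor — approved.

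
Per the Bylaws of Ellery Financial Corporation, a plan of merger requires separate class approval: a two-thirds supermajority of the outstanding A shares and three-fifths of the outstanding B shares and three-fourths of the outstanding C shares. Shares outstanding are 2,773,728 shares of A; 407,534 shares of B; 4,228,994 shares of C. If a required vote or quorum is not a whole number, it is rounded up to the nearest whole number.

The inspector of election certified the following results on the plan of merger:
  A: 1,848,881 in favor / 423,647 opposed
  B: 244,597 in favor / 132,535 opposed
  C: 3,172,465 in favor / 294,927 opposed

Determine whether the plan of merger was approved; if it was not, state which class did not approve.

A: 2/3 of 2773728 = 1849152; 1,849,152 required, 1,848,881 in favor — not approved.
B: 3/5 of 407534 = 244520.40, rounded up to 244521; 244,521 required, 244,597 in favor — approved.
C: 3/4 of 4228994 = 3171745.50, rounded up to 3171746; 3,171,746 required, 3,172,465 in favor — approved.

Not approved — the A shares did not give the required vote.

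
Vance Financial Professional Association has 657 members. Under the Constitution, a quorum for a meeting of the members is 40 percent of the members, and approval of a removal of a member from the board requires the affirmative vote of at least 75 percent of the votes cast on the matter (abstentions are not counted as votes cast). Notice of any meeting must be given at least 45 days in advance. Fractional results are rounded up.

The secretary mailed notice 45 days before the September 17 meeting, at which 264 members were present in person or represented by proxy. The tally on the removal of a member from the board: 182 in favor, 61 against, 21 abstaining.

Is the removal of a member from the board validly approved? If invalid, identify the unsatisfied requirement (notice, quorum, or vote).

Invalid — vote requirement not satisfied.

Notice: 45 days given; 45 required. Satisfied.
Quorum: 40% of 657 = 262.80, rounded up to 263; 264 present. Satisfied.
Vote: requires three-fourths of the votes cast (264 − 21 abstaining = 243); 3/4 of 243 = 182.25, rounded up to 183, so 183 needed; 182 in favor. Not satisfied.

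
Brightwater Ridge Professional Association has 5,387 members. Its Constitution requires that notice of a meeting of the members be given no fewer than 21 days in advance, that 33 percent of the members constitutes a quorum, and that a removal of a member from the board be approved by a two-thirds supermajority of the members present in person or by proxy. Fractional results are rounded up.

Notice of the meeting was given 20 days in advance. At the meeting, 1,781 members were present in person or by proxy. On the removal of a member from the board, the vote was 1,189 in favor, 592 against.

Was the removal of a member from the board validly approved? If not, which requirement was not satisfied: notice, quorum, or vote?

Notice: 20 days given; 21 required. Not satisfied.
Quorum: 33% of 5,387 = 1,777.71, rounded up to 1,778; 1,781 present. Satisfied.
Vote: requires two-thirds of those present (1,781); 2/3 of 1781 = 1187.33, rounded up to 1188, so 1,188 needed; 1,189 in favor. Satisfied.

Invalid — notice requirement not satisfied.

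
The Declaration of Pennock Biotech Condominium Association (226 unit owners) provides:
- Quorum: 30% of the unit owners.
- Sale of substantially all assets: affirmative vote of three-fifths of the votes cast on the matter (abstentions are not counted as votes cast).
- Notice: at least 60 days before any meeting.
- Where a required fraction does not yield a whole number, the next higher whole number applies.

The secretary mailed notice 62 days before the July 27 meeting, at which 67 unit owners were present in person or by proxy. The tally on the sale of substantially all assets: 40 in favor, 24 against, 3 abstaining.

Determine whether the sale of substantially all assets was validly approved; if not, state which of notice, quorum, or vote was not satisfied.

Notice: 62 days given; 60 required. Satisfied.
Quorum: 30% of 226 = 67.80, rounded up to 68; 67 present. Not satisfied.
Vote: requires three-fifths of the votes cast (67 − 3 abstaining = 64); 3/5 of 64 = 38.40, rounded up to 39, so 39 needed; 40 in favor. Satisfied.

Invalid — quorum requirement not satisfied.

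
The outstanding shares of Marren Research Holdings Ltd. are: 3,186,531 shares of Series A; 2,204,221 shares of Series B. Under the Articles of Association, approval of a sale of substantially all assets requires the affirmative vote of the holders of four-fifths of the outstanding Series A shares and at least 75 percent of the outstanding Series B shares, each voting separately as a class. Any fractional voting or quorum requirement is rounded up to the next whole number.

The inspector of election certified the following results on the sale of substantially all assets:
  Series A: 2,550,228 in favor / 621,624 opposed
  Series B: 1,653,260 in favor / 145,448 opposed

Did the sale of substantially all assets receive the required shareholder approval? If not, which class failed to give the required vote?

Series A: 4/5 of 3186531 = 2549224.80, rounded up to 2549225; 2,549,225 required, 2,550,228 in favor — approved.
Series B: 3/4 of 2204221 = 1653165.75, rounded up to 1653166; 1,653,166 required, 1,653,260 in favor — approved.

Approved — every class gave the required vote.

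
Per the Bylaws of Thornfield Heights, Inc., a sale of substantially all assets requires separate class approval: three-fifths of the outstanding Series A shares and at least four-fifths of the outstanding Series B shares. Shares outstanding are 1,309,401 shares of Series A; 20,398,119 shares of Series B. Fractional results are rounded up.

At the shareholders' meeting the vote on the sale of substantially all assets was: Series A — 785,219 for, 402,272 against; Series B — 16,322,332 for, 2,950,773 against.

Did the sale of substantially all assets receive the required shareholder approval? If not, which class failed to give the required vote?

Not approved — the Series A shares did not give the required vote.

Series A: 3/5 of 1309401 = 785640.60, rounded up to 785641; 785,641 required, 785,219 in favor — not approved.
Series B: 4/5 of 20398119 = 16318495.20, rounded up to 16318496; 16,318,496 required, 16,322,332 in favor — approved.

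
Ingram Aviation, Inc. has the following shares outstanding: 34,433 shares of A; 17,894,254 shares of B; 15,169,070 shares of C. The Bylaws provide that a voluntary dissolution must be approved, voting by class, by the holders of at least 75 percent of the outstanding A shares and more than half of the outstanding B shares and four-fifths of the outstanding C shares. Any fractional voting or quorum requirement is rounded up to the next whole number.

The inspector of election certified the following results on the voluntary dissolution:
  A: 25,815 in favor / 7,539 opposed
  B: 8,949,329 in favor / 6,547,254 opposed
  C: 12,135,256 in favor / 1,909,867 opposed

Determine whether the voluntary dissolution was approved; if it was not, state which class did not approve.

A: 3/4 of 34433 = 25824.75, rounded up to 25825; 25,825 required, 25,815 in favor — not approved.
B: a majority of 17894254 is 8947128; 8,947,128 required, 8,949,329 in favor — approved.
C: 4/5 of 15169070 = 12135256; 12,135,256 required, 12,135,256 in favor — approved.

Not approved — the A shares did not give the required vote.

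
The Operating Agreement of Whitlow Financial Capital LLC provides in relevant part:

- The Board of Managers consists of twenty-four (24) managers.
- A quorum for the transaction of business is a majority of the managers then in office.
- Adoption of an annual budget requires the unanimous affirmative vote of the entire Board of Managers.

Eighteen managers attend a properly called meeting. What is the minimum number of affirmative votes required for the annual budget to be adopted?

24

The annual budget requires the unanimous vote of the entire Board of Managers (24).
Unanimous means all 24.
(Only 18 can vote, so the annual budget cannot pass at this meeting, but the required vote is still 24.)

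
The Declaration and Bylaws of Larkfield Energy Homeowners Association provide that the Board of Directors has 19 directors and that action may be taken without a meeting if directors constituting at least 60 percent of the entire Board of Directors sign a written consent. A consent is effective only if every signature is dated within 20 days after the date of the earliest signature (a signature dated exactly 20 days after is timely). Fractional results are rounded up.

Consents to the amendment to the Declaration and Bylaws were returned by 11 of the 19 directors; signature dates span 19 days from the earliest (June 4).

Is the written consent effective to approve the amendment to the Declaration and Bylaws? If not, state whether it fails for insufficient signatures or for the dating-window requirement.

Signatures required: at least 60 percent of 19 — 3/5 of 19 = 11.40, rounded up to 12, so 12 needed; 11 signed. Insufficient.
Dating window: the latest signature is 19 days after the earliest; the limit is 20 days. Within the window.

Not effective — insufficient signatures.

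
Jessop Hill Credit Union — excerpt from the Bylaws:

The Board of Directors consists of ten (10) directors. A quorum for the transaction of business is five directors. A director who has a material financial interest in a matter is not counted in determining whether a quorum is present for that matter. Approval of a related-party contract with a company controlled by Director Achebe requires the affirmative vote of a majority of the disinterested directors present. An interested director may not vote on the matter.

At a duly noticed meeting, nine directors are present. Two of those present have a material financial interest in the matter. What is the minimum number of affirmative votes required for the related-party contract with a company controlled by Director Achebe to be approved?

4

The related-party contract with a company controlled by Director Achebe requires a majority of the disinterested directors present (9 − 2 = 7).
A majority of 7 is 4.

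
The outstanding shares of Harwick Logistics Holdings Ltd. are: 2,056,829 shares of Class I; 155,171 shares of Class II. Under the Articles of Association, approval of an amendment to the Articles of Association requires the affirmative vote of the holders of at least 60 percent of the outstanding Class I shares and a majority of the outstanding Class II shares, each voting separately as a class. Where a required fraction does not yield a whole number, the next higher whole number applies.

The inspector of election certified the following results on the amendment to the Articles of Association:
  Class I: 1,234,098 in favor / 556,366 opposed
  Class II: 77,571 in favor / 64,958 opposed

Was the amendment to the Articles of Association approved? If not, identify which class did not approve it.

Not approved — the Class II shares did not give the required vote.

Class I: 3/5 of 2056829 = 1234097.40, rounded up to 1234098; 1,234,098 required, 1,234,098 in favor — approved.
Class II: a majority of 155171 is 77586; 77,586 required, 77,571 in favor — not approved.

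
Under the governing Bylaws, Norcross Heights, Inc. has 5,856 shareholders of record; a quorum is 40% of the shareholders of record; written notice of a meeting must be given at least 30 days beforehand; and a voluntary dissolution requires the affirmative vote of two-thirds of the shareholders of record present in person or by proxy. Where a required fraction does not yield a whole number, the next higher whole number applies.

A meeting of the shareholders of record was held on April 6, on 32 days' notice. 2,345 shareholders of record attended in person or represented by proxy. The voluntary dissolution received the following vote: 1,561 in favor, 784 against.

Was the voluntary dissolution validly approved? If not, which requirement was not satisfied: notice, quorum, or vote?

Notice: 32 days given; 30 required. Satisfied.
Quorum: 40% of 5,856 = 2,342.40, rounded up to 2,343; 2,345 present. Satisfied.
Vote: requires two-thirds of those present (2,345); 2/3 of 2345 = 1563.33, rounded up to 1564, so 1,564 needed; 1,561 in favor. Not satisfied.

Invalid — vote requirement not satisfied.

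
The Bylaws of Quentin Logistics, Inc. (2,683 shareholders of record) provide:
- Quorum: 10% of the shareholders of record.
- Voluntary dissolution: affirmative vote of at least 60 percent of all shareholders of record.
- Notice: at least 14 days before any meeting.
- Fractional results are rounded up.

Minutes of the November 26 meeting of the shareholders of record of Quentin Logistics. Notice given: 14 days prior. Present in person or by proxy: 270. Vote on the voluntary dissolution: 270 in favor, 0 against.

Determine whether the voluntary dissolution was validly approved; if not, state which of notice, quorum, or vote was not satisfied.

Invalid — vote requirement not satisfied.

Notice: 14 days given; 14 required. Satisfied.
Quorum: 10% of 2,683 = 268.30, rounded up to 269; 270 present. Satisfied.
Vote: requires three-fifths of all shareholders of record (2,683); 3/5 of 2683 = 1609.80, rounded up to 1610, so 1,610 needed; 270 in favor. Not satisfied.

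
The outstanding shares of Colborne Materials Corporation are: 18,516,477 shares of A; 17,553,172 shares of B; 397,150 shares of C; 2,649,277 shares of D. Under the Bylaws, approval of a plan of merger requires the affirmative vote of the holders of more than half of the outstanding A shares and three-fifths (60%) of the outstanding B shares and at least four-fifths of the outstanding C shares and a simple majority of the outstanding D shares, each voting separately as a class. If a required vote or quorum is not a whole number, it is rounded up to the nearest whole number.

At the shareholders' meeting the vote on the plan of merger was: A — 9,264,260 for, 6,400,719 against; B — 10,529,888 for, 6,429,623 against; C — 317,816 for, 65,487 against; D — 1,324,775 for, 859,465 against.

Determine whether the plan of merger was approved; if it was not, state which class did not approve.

Not approved — the B shares did not give the required vote.

A: a majority of 18516477 is 9258239; 9,258,239 required, 9,264,260 in favor — approved.
B: 3/5 of 17553172 = 10531903.20, rounded up to 10531904; 10,531,904 required, 10,529,888 in favor — not approved.
C: 4/5 of 397150 = 317720; 317,720 required, 317,816 in favor — approved.
D: a majority of 2649277 is 1324639; 1,324,639 required, 1,324,775 in favor — approved.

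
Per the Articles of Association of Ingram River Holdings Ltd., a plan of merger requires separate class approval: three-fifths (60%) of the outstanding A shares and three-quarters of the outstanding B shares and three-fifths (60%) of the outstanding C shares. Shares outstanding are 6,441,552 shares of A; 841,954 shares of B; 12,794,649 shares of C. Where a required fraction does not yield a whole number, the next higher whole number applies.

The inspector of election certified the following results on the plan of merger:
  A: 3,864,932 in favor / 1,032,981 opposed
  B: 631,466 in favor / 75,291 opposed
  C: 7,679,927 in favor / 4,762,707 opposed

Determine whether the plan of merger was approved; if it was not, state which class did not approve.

A: 3/5 of 6441552 = 3864931.20, rounded up to 3864932; 3,864,932 required, 3,864,932 in favor — approved.
B: 3/4 of 841954 = 631465.50, rounded up to 631466; 631,466 required, 631,466 in favor — approved.
C: 3/5 of 12794649 = 7676789.40, rounded up to 7676790; 7,676,790 required, 7,679,927 in favor — approved.

Approved — every class gave the required vote.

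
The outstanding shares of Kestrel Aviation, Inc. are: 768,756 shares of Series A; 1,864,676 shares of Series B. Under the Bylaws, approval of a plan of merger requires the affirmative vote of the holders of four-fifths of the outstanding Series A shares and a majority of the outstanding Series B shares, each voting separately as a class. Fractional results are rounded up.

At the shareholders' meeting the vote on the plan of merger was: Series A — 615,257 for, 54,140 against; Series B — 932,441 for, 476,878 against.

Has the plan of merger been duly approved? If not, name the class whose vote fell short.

Approved — every class gave the required vote.

Series A: 4/5 of 768756 = 615004.80, rounded up to 615005; 615,005 required, 615,257 in favor — approved.
Series B: a majority of 1864676 is 932339; 932,339 required, 932,441 in favor — approved.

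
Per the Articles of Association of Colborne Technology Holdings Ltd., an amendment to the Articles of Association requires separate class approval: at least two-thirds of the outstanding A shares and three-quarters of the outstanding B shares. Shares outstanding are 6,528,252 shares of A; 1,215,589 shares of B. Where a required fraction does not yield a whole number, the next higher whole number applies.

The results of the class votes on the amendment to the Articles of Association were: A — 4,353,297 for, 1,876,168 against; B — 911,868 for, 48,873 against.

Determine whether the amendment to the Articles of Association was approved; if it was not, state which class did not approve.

Approved — every class gave the required vote.

A: 2/3 of 6528252 = 4352168; 4,352,168 required, 4,353,297 in favor — approved.
B: 3/4 of 1215589 = 911691.75, rounded up to 911692; 911,692 required, 911,868 in favor — approved.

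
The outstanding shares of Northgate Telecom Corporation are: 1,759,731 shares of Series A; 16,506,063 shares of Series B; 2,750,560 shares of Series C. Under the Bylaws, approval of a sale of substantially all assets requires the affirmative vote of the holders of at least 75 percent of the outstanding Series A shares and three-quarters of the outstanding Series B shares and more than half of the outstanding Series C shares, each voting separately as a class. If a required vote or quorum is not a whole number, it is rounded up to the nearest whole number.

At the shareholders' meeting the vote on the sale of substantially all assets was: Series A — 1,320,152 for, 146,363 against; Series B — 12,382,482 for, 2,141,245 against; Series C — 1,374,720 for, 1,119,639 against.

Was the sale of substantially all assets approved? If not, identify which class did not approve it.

Series A: 3/4 of 1759731 = 1319798.25, rounded up to 1319799; 1,319,799 required, 1,320,152 in favor — approved.
Series B: 3/4 of 16506063 = 12379547.25, rounded up to 12379548; 12,379,548 required, 12,382,482 in favor — approved.
Series C: a majority of 2750560 is 1375281; 1,375,281 required, 1,374,720 in favor — not approved.

Not approved — the Series C shares did not give the required vote.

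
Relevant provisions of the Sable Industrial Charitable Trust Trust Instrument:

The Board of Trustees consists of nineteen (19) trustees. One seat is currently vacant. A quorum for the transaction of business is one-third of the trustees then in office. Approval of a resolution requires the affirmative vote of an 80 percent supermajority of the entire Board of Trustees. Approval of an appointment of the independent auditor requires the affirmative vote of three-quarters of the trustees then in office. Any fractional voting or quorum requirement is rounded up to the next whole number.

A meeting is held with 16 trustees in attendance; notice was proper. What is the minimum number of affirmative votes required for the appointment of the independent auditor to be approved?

14

The appointment of the independent auditor requires three-fourths of the trustees then in office (18).
3/4 of 18 = 13.50, rounded up to 14.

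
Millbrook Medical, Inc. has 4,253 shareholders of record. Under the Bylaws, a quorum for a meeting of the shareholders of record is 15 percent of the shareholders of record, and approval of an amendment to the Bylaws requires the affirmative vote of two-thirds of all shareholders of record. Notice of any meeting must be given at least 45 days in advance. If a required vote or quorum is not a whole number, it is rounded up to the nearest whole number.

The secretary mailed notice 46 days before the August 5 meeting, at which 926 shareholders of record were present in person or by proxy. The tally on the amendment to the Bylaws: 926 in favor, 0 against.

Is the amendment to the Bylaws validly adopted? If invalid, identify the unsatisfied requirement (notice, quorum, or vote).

Notice: 46 days given; 45 required. Satisfied.
Quorum: 15% of 4,253 = 637.95, rounded up to 638; 926 present. Satisfied.
Vote: requires two-thirds of all shareholders of record (4,253); 2/3 of 4253 = 2835.33, rounded up to 2836, so 2,836 needed; 926 in favor. Not satisfied.

Invalid — vote requirement not satisfied.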